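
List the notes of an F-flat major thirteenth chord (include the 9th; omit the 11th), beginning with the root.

F♭, A♭, C♭, E♭, G♭, D♭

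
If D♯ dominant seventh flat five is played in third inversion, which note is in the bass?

C♯

D♯ dominant seventh flat five in root position is D♯–F𝄪–A–C♯.
Third inversion places the seventh in the bass, which is C♯.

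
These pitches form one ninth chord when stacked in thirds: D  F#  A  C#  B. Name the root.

B

Stacking in thirds gives B – D – F# – A – C#, so B is the root — B minor ninth.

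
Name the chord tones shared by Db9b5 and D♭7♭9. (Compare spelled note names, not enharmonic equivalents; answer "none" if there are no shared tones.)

Db9b5: Db F Abb Cb Eb
D♭7♭9: Db F Ab Cb Ebb
Common to both → Db, F, Cb.

Db, F, Cb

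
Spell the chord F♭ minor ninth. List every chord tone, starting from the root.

F-flat, A-double-flat, C-flat, E-double-flat, G-flat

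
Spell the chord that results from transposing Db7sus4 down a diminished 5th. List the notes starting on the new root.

Transposed root: Db → G (diminished 5th down). So we spell G dominant seventh suspended fourth:
G — root
C — perfect 4th
D — perfect 5th
F — minor 7th

G, C, D, F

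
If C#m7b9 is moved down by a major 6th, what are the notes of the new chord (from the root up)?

E, G, B, D, F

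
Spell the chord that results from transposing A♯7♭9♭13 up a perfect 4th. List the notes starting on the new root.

Transposed root: A# → D# (perfect 4th up). So we spell D# dominant seventh flat nine flat thirteen:
- root: D#
- major 3rd: F##
- perfect 5th: A#
- minor 7th: C#
- minor 9th: E
- minor 13th: B

D# F## A# C# E B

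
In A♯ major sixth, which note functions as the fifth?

Root of A♯ major sixth = A♯. The 5th is a perfect 5th: A♯ up a perfect 5th → E♯.

E♯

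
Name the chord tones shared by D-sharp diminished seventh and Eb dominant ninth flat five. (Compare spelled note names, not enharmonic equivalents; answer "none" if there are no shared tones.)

D-sharp diminished seventh: D-sharp F-sharp A C
Eb dominant ninth flat five: E-flat G B-double-flat D-flat F
Common to both → none.

none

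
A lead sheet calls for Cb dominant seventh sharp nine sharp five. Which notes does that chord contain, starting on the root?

C♭  E♭  G  B𝄫  D

Cb dominant seventh sharp nine sharp five: dominant seventh sharp nine sharp five on C♭.
C♭ — root
E♭ — major 3rd
G — augmented 5th
B𝄫 — minor 7th
D — augmented 9th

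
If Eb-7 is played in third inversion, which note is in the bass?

Db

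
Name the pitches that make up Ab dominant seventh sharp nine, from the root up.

Ab dominant seventh sharp nine: dominant seventh sharp nine on A-flat.
root → A-flat
3rd (major 3rd) → C
5th (perfect 5th) → E-flat
7th (minor 7th) → G-flat
9th (augmented 9th) → B

A-flat, C, E-flat, G-flat, B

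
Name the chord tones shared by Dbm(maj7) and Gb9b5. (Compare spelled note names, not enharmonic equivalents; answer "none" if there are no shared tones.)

Fb, Ab

Dbm(maj7) = Db, Fb, Ab, C.
Gb9b5 = Gb, Bb, Dbb, Fb, Ab.
Shared: Fb, Ab.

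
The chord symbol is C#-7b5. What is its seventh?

B

Root of C#-7b5 = C#. The 7th is a minor 7th: C# up a minor 7th → B.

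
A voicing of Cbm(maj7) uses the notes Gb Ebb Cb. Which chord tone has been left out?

Bb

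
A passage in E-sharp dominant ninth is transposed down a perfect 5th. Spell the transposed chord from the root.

A# – C## – E# – G# – B#

Transposed root: E# → A# (perfect 5th down). So we spell A# dominant ninth:
Root: A#
Major 3rd (3rd): C##
Perfect 5th (5th): E#
Minor 7th (7th): G#
Major 9th (9th): B#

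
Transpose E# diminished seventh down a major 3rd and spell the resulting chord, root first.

Transposed root: E# → C# (major 3rd down). So we spell C# diminished seventh:
- root: C#
- minor 3rd: E
- diminished 5th: G
- diminished 7th: Bb

C# E G Bb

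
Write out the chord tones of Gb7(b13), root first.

G♭ B♭ D♭ F♭ E𝄫

Gb7(b13): dominant seventh flat thirteen on G♭.
- root: G♭
- major 3rd: B♭
- perfect 5th: D♭
- minor 7th: F♭
- minor 13th: E𝄫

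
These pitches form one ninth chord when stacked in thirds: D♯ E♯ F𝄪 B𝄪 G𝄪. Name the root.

Arranged so that each adjacent pair is a third by letter name: E♯ – G𝄪 – B𝄪 – D♯ – F𝄪.
The bottom of that stack, E♯, is the root (this is E♯ dominant ninth sharp five).

E♯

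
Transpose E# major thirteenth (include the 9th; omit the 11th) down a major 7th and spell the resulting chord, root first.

F# A# C# E# G# D#

A major 7th down from E# is F#, so the new chord is F# major thirteenth.
Root: F#
Major 3rd (3rd): A#
Perfect 5th (5th): C#
Major 7th (7th): E#
Major 9th (9th): G#
Major 13th (13th): D#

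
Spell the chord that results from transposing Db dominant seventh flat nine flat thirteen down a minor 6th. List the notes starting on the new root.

D-flat down a minor 6th → F. New chord: F dominant seventh flat nine flat thirteen.
- root: F
- major 3rd: A
- perfect 5th: C
- minor 7th: E-flat
- minor 9th: G-flat
- minor 13th: D-flat

F, A, C, E-flat, G-flat, D-flat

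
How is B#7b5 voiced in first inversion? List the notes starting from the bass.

D## – F# – A# – B#

B#7b5 = B#–D##–F#–A#; first inversion → third (D##) lowest.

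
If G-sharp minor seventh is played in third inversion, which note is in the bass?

F#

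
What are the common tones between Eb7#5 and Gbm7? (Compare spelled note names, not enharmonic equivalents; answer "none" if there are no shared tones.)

D♭

Eb7#5: E♭ G B D♭
Gbm7: G♭ B𝄫 D♭ F♭
Common to both → D♭.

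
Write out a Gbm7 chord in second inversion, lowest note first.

Gbm7 = Gb–Bbb–Db–Fb; second inversion → fifth (Db) lowest.

Db – Fb – Gb – Bbb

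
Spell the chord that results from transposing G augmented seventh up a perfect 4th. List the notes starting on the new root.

C, E, G-sharp, B-flat

A perfect 4th up from G is C, so the new chord is C augmented seventh.
Root: C
Major 3rd (3rd): E
Augmented 5th (5th): G-sharp
Minor 7th (7th): B-flat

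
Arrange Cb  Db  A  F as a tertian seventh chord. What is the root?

Db

Arranged so that each adjacent pair is a third by letter name: Db – F – A – Cb.
The bottom of that stack, Db, is the root (this is Db augmented seventh).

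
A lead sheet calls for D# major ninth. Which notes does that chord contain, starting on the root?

D-sharp  F-double-sharp  A-sharp  C-double-sharp  E-sharp

D# major ninth: major ninth on D-sharp.
- root: D-sharp
- major 3rd: F-double-sharp
- perfect 5th: A-sharp
- major 7th: C-double-sharp
- major 9th: E-sharp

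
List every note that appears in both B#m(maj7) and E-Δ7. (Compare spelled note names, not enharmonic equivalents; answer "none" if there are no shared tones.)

D♯

B#m(maj7) = B♯, D♯, F𝄪, A𝄪.
E-Δ7 = E, G, B, D♯.
Shared: D♯.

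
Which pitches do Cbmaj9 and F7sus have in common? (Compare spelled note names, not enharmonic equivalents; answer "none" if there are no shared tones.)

Cbmaj9: Cb Eb Gb Bb Db
F7sus: F Bb C Eb
Common to both → Eb, Bb.

Eb  Bb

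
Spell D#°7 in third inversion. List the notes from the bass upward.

C, D#, F#, A

In root position, D#°7 is D#–F#–A–C.
Third inversion puts the seventh (C) in the bass.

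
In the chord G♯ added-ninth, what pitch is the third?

B-sharp

G♯ added-ninth is built on G-sharp; its 3rd is a major 3rd above the root.
A third above G uses the letter B, and the major 3rd above G-sharp is B-sharp.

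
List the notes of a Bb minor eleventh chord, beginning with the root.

Root B-flat, quality minor eleventh:
root → B-flat
3rd (minor 3rd) → D-flat
5th (perfect 5th) → F
7th (minor 7th) → A-flat
9th (major 9th) → C
11th (perfect 11th) → E-flat

B-flat  D-flat  F  A-flat  C  E-flat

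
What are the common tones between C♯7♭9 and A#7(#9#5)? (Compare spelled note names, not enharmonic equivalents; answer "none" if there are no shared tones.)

G#

C♯7♭9 = C#, E#, G#, B, D.
A#7(#9#5) = A#, C##, E##, G#, B##.
Shared: G#.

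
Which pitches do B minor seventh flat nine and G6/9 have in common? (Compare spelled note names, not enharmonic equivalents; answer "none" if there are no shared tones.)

B  D  A

B minor seventh flat nine = B, D, F♯, A, C.
G6/9 = G, B, D, E, A.
Shared: B, D, A.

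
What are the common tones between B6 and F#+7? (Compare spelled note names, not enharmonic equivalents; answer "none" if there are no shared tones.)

B6: B D# F# G#
F#+7: F# A# C## E
Common to both → F#.

F#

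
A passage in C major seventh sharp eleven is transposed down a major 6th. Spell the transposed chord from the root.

E-flat G B-flat D A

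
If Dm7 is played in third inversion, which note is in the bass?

C

Dm7 in root position is D–F–A–C.
Third inversion places the seventh in the bass, which is C.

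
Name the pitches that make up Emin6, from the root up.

E, G, B, C#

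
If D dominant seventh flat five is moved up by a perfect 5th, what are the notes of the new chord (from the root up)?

Transposed root: D → A (perfect 5th up). So we spell A dominant seventh flat five:
A — root
C-sharp — major 3rd
E-flat — diminished 5th
G — minor 7th

A, C-sharp, E-flat, G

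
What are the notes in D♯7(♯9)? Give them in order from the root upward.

D♯  F𝄪  A♯  C♯  E𝄪

D♯7(♯9): dominant seventh sharp nine on D♯.
D♯ — root
F𝄪 — major 3rd
A♯ — perfect 5th
C♯ — minor 7th
E𝄪 — augmented 9th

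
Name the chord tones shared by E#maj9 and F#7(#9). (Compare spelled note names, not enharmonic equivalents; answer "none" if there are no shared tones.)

G𝄪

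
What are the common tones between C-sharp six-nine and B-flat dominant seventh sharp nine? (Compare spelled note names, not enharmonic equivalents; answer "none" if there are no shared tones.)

C-sharp six-nine: C-sharp E-sharp G-sharp A-sharp D-sharp
B-flat dominant seventh sharp nine: B-flat D F A-flat C-sharp
Common to both → C-sharp.

C-sharp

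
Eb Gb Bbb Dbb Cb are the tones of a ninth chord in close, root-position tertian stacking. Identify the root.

Stacking in thirds gives Cb – Eb – Gb – Bbb – Dbb, so Cb is the root — Cb dominant seventh flat nine.

Cb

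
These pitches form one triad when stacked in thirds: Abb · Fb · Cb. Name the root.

Arranged so that each adjacent pair is a third by letter name: Fb – Abb – Cb.
The bottom of that stack, Fb, is the root (this is Fb minor triad).

Fb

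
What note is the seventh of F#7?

Root of F#7 = F#. The 7th is a minor 7th: F# up a minor 7th → E.

E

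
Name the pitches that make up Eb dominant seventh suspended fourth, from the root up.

Eb, Ab, Bb, Db

Eb dominant seventh suspended fourth is a dominant seventh suspended fourth built on Eb.
Root: Eb
Perfect 4th (4th): Ab
Perfect 5th (5th): Bb
Minor 7th (7th): Db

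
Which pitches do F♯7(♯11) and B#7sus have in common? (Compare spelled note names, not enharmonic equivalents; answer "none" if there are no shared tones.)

F♯7(♯11): F♯ A♯ C♯ E B♯
B#7sus: B♯ E♯ F𝄪 A♯
Common to both → A♯, B♯.

A♯  B♯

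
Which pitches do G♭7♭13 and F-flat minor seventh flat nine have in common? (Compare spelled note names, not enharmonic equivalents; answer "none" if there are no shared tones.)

Fb Ebb

G♭7♭13 = Gb, Bb, Db, Fb, Ebb.
F-flat minor seventh flat nine = Fb, Abb, Cb, Ebb, Gbb.
Shared: Fb, Ebb.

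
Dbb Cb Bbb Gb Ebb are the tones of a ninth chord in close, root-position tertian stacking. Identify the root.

Arranged so that each adjacent pair is a third by letter name: Cb – Ebb – Gb – Bbb – Dbb.
The bottom of that stack, Cb, is the root (this is Cb minor seventh flat nine).

Cb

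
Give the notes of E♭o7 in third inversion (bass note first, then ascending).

Dbb, Eb, Gb, Bbb

In root position, E♭o7 is Eb–Gb–Bbb–Dbb.
Third inversion puts the seventh (Dbb) in the bass.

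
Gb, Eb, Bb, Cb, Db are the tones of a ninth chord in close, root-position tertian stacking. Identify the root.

Stacking in thirds gives Cb – Eb – Gb – Bb – Db, so Cb is the root — Cb major ninth.

Cb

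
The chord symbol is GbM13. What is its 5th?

Root of GbM13 = Gb. The 5th is a perfect 5th: Gb up a perfect 5th → Db.

Db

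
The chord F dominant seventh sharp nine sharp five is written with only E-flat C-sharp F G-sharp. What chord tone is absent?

F dominant seventh sharp nine sharp five = F, A, C-sharp, E-flat, G-sharp. The voicing lacks the 3rd (major 3rd), A.

A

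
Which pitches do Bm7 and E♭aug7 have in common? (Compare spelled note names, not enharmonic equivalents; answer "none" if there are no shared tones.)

Bm7: B D F# A
E♭aug7: Eb G B Db
Common to both → B.

B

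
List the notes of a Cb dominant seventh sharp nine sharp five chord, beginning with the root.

Cb dominant seventh sharp nine sharp five is a dominant seventh sharp nine sharp five built on Cb.
Root: Cb
Major 3rd (3rd): Eb
Augmented 5th (5th): G
Minor 7th (7th): Bbb
Augmented 9th (9th): D

Cb, Eb, G, Bbb, D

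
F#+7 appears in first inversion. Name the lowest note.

A#

F#+7 in root position is F#–A#–C##–E.
First inversion places the third in the bass, which is A#.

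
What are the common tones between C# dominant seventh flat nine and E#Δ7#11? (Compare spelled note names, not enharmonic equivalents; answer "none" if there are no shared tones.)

C# dominant seventh flat nine = C#, E#, G#, B, D.
E#Δ7#11 = E#, G##, B#, D##, A##.
Shared: E#.

E#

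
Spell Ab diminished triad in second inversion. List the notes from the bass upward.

Ebb – Ab – Cb

In root position, Ab diminished triad is Ab–Cb–Ebb.
Second inversion puts the fifth (Ebb) in the bass.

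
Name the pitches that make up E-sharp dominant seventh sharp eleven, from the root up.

E#, G##, B#, D#, A##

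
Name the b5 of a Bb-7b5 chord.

F♭

Root of Bb-7b5 = B♭. The 5th is a diminished 5th: B♭ up a diminished 5th → F♭.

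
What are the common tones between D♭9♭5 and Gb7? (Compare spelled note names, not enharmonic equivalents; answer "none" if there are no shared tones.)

D♭

D♭9♭5 = D♭, F, A𝄫, C♭, E♭.
Gb7 = G♭, B♭, D♭, F♭.
Shared: D♭.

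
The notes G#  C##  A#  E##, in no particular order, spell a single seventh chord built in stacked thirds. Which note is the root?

Stacking in thirds gives A# – C## – E## – G#, so A# is the root — A# augmented seventh.

A#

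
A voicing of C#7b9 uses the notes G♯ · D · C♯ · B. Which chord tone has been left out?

C#7b9 = C♯, E♯, G♯, B, D. The voicing lacks the 3rd (major 3rd), E♯.

E♯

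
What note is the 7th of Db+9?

C♭

Root of Db+9 = D♭. The 7th is a minor 7th: D♭ up a minor 7th → C♭.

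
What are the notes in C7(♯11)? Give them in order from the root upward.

C7(♯11): dominant seventh sharp eleven on C.
Root: C
Major 3rd (3rd): E
Perfect 5th (5th): G
Minor 7th (7th): B♭
Augmented 11th (11th): F♯

C  E  G  B♭  F♯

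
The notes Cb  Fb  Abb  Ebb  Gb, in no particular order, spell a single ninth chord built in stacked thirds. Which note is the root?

Fb

Arranged so that each adjacent pair is a third by letter name: Fb – Abb – Cb – Ebb – Gb.
The bottom of that stack, Fb, is the root (this is Fb minor ninth).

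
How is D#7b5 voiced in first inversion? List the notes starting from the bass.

D#7b5 = D#–F##–A–C#; first inversion → third (F##) lowest.

F##, A, C#, D#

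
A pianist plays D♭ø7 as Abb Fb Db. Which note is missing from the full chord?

The full D♭ø7 chord is Db, Fb, Abb, Cb.
Comparing with the voicing, the minor 7th (7th) — Cb — is absent.

Cb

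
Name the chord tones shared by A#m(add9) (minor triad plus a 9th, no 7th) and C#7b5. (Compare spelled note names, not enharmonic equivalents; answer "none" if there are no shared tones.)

C♯ E♯

A#m(add9) = A♯, C♯, E♯, B♯.
C#7b5 = C♯, E♯, G, B.
Shared: C♯, E♯.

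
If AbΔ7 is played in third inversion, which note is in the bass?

AbΔ7 in root position is A♭–C–E♭–G.
Third inversion places the seventh in the bass, which is G.

G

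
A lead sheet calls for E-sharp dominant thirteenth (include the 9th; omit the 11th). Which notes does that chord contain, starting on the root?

E-sharp  G-double-sharp  B-sharp  D-sharp  F-double-sharp  C-double-sharp

E-sharp dominant thirteenth is a dominant thirteenth built on E-sharp.
root → E-sharp
3rd (major 3rd) → G-double-sharp
5th (perfect 5th) → B-sharp
7th (minor 7th) → D-sharp
9th (major 9th) → F-double-sharp
13th (major 13th) → C-double-sharp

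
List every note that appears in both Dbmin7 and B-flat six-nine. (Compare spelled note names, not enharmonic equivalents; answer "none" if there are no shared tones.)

Dbmin7 = D♭, F♭, A♭, C♭.
B-flat six-nine = B♭, D, F, G, C.
Shared: none.

none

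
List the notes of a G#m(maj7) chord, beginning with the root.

Root G#, quality minor-major seventh:
- root: G#
- minor 3rd: B
- perfect 5th: D#
- major 7th: F##

G# – B – D# – F##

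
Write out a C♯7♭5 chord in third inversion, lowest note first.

B C# E# G

C♯7♭5 = C#–E#–G–B; third inversion → seventh (B) lowest.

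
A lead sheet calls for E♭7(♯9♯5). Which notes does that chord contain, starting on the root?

Eb  G  B  Db  F#

E♭7(♯9♯5): dominant seventh sharp nine sharp five on Eb.
- root: Eb
- major 3rd: G
- augmented 5th: B
- minor 7th: Db
- augmented 9th: F#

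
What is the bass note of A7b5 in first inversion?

A7b5 = A–C♯–E♭–G. First inversion → third in the bass = C♯.

C♯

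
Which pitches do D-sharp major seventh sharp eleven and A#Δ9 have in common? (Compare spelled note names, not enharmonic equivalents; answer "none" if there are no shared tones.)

D-sharp major seventh sharp eleven: D♯ F𝄪 A♯ C𝄪 G𝄪
A#Δ9: A♯ C𝄪 E♯ G𝄪 B♯
Common to both → A♯, C𝄪, G𝄪.

A♯ – C𝄪 – G𝄪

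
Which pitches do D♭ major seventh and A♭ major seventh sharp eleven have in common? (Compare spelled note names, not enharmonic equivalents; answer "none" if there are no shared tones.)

D♭ major seventh: D-flat F A-flat C
A♭ major seventh sharp eleven: A-flat C E-flat G D
Common to both → A-flat, C.

A-flat – C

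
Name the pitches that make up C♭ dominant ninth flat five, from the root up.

Cb, Eb, Gbb, Bbb, Db

C♭ dominant ninth flat five is a dominant ninth flat five built on Cb.
root → Cb
3rd (major 3rd) → Eb
5th (diminished 5th) → Gbb
7th (minor 7th) → Bbb
9th (major 9th) → Db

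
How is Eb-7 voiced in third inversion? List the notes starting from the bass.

Db, Eb, Gb, Bb

Eb-7 = Eb–Gb–Bb–Db; third inversion → seventh (Db) lowest.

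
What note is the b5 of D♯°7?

A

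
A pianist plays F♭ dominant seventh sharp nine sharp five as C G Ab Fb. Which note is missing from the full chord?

Ebb

The full F♭ dominant seventh sharp nine sharp five chord is Fb, Ab, C, Ebb, G.
Comparing with the voicing, the minor 7th (7th) — Ebb — is absent.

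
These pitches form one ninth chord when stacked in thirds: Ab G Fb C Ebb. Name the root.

Fb

Stacking in thirds gives Fb – Ab – C – Ebb – G, so Fb is the root — Fb dominant seventh sharp nine sharp five.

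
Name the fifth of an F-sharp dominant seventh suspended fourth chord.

C-sharp

Root of F-sharp dominant seventh suspended fourth = F-sharp. The 5th is a perfect 5th: F-sharp up a perfect 5th → C-sharp.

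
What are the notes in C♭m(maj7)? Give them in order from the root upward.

C♭ E𝄫 G♭ B♭

Root C♭, quality minor-major seventh:
root → C♭
3rd (minor 3rd) → E𝄫
5th (perfect 5th) → G♭
7th (major 7th) → B♭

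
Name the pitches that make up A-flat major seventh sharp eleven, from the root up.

A-flat – C – E-flat – G – D

Root A-flat, quality major seventh sharp eleven:
root → A-flat
3rd (major 3rd) → C
5th (perfect 5th) → E-flat
7th (major 7th) → G
11th (augmented 11th) → D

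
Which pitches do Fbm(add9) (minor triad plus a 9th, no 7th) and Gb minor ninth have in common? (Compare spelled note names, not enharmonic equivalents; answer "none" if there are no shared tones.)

F♭ G♭

Fbm(add9): F♭ A𝄫 C♭ G♭
Gb minor ninth: G♭ B𝄫 D♭ F♭ A♭
Common to both → F♭, G♭.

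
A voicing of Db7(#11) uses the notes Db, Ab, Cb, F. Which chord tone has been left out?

Db7(#11) = Db, F, Ab, Cb, G. The voicing lacks the 11th (augmented 11th), G.

G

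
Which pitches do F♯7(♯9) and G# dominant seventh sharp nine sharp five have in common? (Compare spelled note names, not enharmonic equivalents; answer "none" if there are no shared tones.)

F♯7(♯9) = F♯, A♯, C♯, E, G𝄪.
G# dominant seventh sharp nine sharp five = G♯, B♯, D𝄪, F♯, A𝄪.
Shared: F♯.

F♯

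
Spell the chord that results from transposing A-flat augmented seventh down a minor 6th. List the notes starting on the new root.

A-flat down a minor 6th → C. New chord: C augmented seventh.
Root: C
Major 3rd (3rd): E
Augmented 5th (5th): G-sharp
Minor 7th (7th): B-flat

C E G-sharp B-flat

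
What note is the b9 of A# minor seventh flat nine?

A# minor seventh flat nine is built on A-sharp; its 9th is a minor 9th above the root.
A second above A uses the letter B, and the minor 9th above A-sharp is B.

B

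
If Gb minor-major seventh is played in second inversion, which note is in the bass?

D♭

Gb minor-major seventh = G♭–B𝄫–D♭–F. Second inversion → fifth in the bass = D♭.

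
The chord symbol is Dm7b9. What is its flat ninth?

Dm7b9 is built on D; its 9th is a minor 9th above the root.
A second above D uses the letter E, and the minor 9th above D is Eb.

Eb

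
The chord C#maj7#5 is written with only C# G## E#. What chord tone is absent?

C#maj7#5 = C#, E#, G##, B#. The voicing lacks the 7th (major 7th), B#.

B#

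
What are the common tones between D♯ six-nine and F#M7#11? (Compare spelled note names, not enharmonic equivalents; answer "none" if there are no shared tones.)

D♯ six-nine = D#, F##, A#, B#, E#.
F#M7#11 = F#, A#, C#, E#, B#.
Shared: A#, B#, E#.

A#, B#, E#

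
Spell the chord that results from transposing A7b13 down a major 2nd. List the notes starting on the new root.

G – B – D – F – Eb

A down a major 2nd → G. New chord: G dominant seventh flat thirteen.
Root: G
Major 3rd (3rd): B
Perfect 5th (5th): D
Minor 7th (7th): F
Minor 13th (13th): Eb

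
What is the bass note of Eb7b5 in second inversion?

Eb7b5 = E♭–G–B𝄫–D♭. Second inversion → fifth in the bass = B𝄫.

B𝄫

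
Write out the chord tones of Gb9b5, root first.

Root Gb, quality dominant ninth flat five:
root → Gb
3rd (major 3rd) → Bb
5th (diminished 5th) → Dbb
7th (minor 7th) → Fb
9th (major 9th) → Ab

Gb Bb Dbb Fb Ab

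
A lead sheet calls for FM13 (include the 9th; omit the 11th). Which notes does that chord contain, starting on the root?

F, A, C, E, G, D

Root F, quality major thirteenth:
- root: F
- major 3rd: A
- perfect 5th: C
- major 7th: E
- major 9th: G
- major 13th: D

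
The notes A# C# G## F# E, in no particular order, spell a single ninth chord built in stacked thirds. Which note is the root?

Arranged so that each adjacent pair is a third by letter name: F# – A# – C# – E – G##.
The bottom of that stack, F#, is the root (this is F# dominant seventh sharp nine).

F#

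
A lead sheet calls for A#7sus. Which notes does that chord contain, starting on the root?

A#7sus: dominant seventh suspended fourth on A#.
root → A#
4th (perfect 4th) → D#
5th (perfect 5th) → E#
7th (minor 7th) → G#

A#, D#, E#, G#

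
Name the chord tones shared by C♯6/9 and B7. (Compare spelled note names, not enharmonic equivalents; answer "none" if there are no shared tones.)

C♯6/9: C# E# G# A# D#
B7: B D# F# A
Common to both → D#.

D#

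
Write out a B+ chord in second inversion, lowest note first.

In root position, B+ is B–D#–F##.
Second inversion puts the fifth (F##) in the bass.

F##  B  D#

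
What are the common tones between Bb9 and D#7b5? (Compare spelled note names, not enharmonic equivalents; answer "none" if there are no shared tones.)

none

Bb9: Bb D F Ab C
D#7b5: D# F## A C#
Common to both → none.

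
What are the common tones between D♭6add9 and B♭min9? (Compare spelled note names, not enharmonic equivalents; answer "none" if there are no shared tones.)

D♭6add9 = Db, F, Ab, Bb, Eb.
B♭min9 = Bb, Db, F, Ab, C.
Shared: Db, F, Ab, Bb.

Db, F, Ab, Bb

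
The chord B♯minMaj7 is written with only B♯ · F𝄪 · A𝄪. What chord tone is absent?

D♯

B♯minMaj7 = B♯, D♯, F𝄪, A𝄪. The voicing lacks the 3rd (minor 3rd), D♯.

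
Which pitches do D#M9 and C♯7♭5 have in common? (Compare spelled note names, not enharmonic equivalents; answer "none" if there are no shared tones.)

E♯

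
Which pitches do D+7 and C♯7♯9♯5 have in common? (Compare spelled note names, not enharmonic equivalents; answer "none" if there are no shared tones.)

none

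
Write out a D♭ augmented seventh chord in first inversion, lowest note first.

F  A  Cb  Db

D♭ augmented seventh = Db–F–A–Cb; first inversion → third (F) lowest.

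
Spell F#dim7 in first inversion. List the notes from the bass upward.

A C E♭ F♯

In root position, F#dim7 is F♯–A–C–E♭.
First inversion puts the third (A) in the bass.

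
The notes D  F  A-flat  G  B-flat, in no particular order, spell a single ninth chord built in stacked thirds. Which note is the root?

G

Arranged so that each adjacent pair is a third by letter name: G – B-flat – D – F – A-flat.
The bottom of that stack, G, is the root (this is G minor seventh flat nine).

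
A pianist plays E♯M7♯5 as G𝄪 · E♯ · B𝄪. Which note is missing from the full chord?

D𝄪

The full E♯M7♯5 chord is E♯, G𝄪, B𝄪, D𝄪.
Comparing with the voicing, the major 7th (7th) — D𝄪 — is absent.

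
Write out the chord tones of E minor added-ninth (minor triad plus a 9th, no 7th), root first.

E, G, B, F-sharp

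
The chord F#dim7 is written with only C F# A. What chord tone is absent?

F#dim7 = F#, A, C, Eb. The voicing lacks the 7th (diminished 7th), Eb.

Eb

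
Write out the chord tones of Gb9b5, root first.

G♭, B♭, D𝄫, F♭, A♭

Root G♭, quality dominant ninth flat five:
root → G♭
3rd (major 3rd) → B♭
5th (diminished 5th) → D𝄫
7th (minor 7th) → F♭
9th (major 9th) → A♭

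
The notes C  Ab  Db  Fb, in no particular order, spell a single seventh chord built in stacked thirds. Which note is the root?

Db

Arranged so that each adjacent pair is a third by letter name: Db – Fb – Ab – C.
The bottom of that stack, Db, is the root (this is Db minor-major seventh).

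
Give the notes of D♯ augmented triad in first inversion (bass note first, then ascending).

In root position, D♯ augmented triad is D-sharp–F-double-sharp–A-double-sharp.
First inversion puts the third (F-double-sharp) in the bass.

F-double-sharp, A-double-sharp, D-sharp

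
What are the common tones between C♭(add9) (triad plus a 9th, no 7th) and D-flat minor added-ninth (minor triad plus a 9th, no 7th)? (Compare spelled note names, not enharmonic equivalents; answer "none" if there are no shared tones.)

C♭(add9) = C♭, E♭, G♭, D♭.
D-flat minor added-ninth = D♭, F♭, A♭, E♭.
Shared: E♭, D♭.

E♭ D♭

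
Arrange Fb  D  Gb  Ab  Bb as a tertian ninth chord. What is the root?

Stacking in thirds gives Gb – Bb – D – Fb – Ab, so Gb is the root — Gb dominant ninth sharp five.

Gb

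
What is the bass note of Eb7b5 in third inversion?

Db

Eb7b5 in root position is Eb–G–Bbb–Db.
Third inversion places the seventh in the bass, which is Db.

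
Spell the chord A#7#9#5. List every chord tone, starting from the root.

A#  C##  E##  G#  B##

Root A#, quality dominant seventh sharp nine sharp five:
Root: A#
Major 3rd (3rd): C##
Augmented 5th (5th): E##
Minor 7th (7th): G#
Augmented 9th (9th): B##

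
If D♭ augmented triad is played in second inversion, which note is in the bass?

A

D♭ augmented triad = D-flat–F–A. Second inversion → fifth in the bass = A.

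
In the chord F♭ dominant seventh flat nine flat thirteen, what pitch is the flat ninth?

Gbb

Root of F♭ dominant seventh flat nine flat thirteen = Fb. The 9th is a minor 9th: Fb up a minor 9th → Gbb.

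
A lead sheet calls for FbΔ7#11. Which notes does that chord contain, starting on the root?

FbΔ7#11: major seventh sharp eleven on Fb.
Fb — root
Ab — major 3rd
Cb — perfect 5th
Eb — major 7th
Bb — augmented 11th

Fb  Ab  Cb  Eb  Bb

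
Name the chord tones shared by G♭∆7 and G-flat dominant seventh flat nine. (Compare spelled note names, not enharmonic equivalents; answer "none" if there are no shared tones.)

G♭∆7: Gb Bb Db F
G-flat dominant seventh flat nine: Gb Bb Db Fb Abb
Common to both → Gb, Bb, Db.

Gb  Bb  Db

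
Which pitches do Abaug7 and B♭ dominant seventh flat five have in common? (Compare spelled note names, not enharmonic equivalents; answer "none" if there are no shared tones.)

Abaug7: Ab C E Gb
B♭ dominant seventh flat five: Bb D Fb Ab
Common to both → Ab.

Ab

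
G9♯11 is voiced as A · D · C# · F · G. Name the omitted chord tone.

B

The full G9♯11 chord is G, B, D, F, A, C#.
Comparing with the voicing, the major 3rd (3rd) — B — is absent.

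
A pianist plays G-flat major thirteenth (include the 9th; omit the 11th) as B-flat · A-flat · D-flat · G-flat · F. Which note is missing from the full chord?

E-flat

G-flat major thirteenth = G-flat, B-flat, D-flat, F, A-flat, E-flat. The voicing lacks the 13th (major 13th), E-flat.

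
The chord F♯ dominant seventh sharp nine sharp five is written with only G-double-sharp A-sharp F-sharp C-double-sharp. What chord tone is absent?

E

F♯ dominant seventh sharp nine sharp five = F-sharp, A-sharp, C-double-sharp, E, G-double-sharp. The voicing lacks the 7th (minor 7th), E.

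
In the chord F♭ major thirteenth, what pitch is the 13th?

Root of F♭ major thirteenth = Fb. The 13th is a major 13th: Fb up a major 13th → Db.

Db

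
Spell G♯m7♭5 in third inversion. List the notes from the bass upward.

F#, G#, B, D

G♯m7♭5 = G#–B–D–F#; third inversion → seventh (F#) lowest.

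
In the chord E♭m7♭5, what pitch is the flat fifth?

Bbb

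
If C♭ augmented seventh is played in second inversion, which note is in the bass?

C♭ augmented seventh in root position is Cb–Eb–G–Bbb.
Second inversion places the fifth in the bass, which is G.

G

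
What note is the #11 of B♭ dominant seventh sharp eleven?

E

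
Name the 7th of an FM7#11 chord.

FM7#11 is built on F; its 7th is a major 7th above the root.
A seventh above F uses the letter E, and the major 7th above F is E.

E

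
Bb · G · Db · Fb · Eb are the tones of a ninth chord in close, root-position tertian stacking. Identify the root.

Eb

Arranged so that each adjacent pair is a third by letter name: Eb – G – Bb – Db – Fb.
The bottom of that stack, Eb, is the root (this is Eb dominant seventh flat nine).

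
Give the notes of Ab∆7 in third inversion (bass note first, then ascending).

Ab∆7 = A♭–C–E♭–G; third inversion → seventh (G) lowest.

G, A♭, C, E♭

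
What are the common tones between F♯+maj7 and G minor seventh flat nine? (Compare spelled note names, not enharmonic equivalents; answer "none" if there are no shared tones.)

F♯+maj7: F# A# C## E#
G minor seventh flat nine: G Bb D F Ab
Common to both → none.

none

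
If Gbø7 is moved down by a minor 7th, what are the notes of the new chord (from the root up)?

Ab, Cb, Ebb, Gb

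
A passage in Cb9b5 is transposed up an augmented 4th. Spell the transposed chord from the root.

F, A, Cb, Eb, G

Transposed root: Cb → F (augmented 4th up). So we spell F dominant ninth flat five:
- root: F
- major 3rd: A
- diminished 5th: Cb
- minor 7th: Eb
- major 9th: G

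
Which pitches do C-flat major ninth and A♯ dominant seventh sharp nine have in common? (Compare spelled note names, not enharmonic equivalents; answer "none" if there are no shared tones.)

none

C-flat major ninth: C-flat E-flat G-flat B-flat D-flat
A♯ dominant seventh sharp nine: A-sharp C-double-sharp E-sharp G-sharp B-double-sharp
Common to both → none.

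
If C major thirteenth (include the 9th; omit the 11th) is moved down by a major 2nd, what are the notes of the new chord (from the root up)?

Transposed root: C → B-flat (major 2nd down). So we spell B-flat major thirteenth:
B-flat — root
D — major 3rd
F — perfect 5th
A — major 7th
C — major 9th
G — major 13th

B-flat – D – F – A – C – G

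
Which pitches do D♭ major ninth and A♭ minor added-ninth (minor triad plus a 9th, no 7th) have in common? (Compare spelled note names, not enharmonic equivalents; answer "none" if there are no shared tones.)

D♭ major ninth: D-flat F A-flat C E-flat
A♭ minor added-ninth: A-flat C-flat E-flat B-flat
Common to both → A-flat, E-flat.

A-flat E-flat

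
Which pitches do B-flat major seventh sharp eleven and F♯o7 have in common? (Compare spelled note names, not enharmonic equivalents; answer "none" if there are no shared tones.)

B-flat major seventh sharp eleven = B♭, D, F, A, E.
F♯o7 = F♯, A, C, E♭.
Shared: A.

A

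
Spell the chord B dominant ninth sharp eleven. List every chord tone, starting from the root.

B dominant ninth sharp eleven is a dominant ninth sharp eleven built on B.
root → B
3rd (major 3rd) → D#
5th (perfect 5th) → F#
7th (minor 7th) → A
9th (major 9th) → C#
11th (augmented 11th) → E#

B  D#  F#  A  C#  E#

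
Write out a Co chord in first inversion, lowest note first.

In root position, Co is C–E♭–G♭.
First inversion puts the third (E♭) in the bass.

E♭ – G♭ – C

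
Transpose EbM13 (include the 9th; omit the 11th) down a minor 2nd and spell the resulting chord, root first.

D – F# – A – C# – E – B

Eb down a minor 2nd → D. New chord: D major thirteenth.
- root: D
- major 3rd: F#
- perfect 5th: A
- major 7th: C#
- major 9th: E
- major 13th: B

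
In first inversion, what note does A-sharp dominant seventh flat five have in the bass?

C-double-sharp

A-sharp dominant seventh flat five in root position is A-sharp–C-double-sharp–E–G-sharp.
First inversion places the third in the bass, which is C-double-sharp.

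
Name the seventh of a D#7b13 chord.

Root of D#7b13 = D♯. The 7th is a minor 7th: D♯ up a minor 7th → C♯.

C♯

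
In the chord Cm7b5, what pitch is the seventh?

Bb

Cm7b5 is built on C; its 7th is a minor 7th above the root.
A seventh above C uses the letter B, and the minor 7th above C is Bb.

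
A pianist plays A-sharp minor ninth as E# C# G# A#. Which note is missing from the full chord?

B#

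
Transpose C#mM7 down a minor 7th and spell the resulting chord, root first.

C# down a minor 7th → D#. New chord: D# minor-major seventh.
root → D#
3rd (minor 3rd) → F#
5th (perfect 5th) → A#
7th (major 7th) → C##

D#, F#, A#, C##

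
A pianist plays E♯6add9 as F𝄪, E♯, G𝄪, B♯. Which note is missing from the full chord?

E♯6add9 = E♯, G𝄪, B♯, C𝄪, F𝄪. The voicing lacks the 6th (major 6th), C𝄪.

C𝄪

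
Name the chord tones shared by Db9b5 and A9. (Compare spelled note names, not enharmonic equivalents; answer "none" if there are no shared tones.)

Db9b5 = D♭, F, A𝄫, C♭, E♭.
A9 = A, C♯, E, G, B.
Shared: none.

none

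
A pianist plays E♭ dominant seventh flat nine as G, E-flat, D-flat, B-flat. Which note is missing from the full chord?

F-flat

The full E♭ dominant seventh flat nine chord is E-flat, G, B-flat, D-flat, F-flat.
Comparing with the voicing, the minor 9th (9th) — F-flat — is absent.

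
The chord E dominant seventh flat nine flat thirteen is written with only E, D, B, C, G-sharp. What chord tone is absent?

E dominant seventh flat nine flat thirteen = E, G-sharp, B, D, F, C. The voicing lacks the 9th (minor 9th), F.

F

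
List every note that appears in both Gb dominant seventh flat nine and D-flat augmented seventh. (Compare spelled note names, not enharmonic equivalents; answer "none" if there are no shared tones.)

Gb dominant seventh flat nine: G-flat B-flat D-flat F-flat A-double-flat
D-flat augmented seventh: D-flat F A C-flat
Common to both → D-flat.

D-flat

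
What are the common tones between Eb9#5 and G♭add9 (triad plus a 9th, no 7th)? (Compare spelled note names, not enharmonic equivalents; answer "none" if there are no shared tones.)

Eb9#5: Eb G B Db F
G♭add9: Gb Bb Db Ab
Common to both → Db.

Db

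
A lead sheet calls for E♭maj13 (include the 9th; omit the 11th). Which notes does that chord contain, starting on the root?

Eb, G, Bb, D, F, C

E♭maj13 is a major thirteenth built on Eb.
- root: Eb
- major 3rd: G
- perfect 5th: Bb
- major 7th: D
- major 9th: F
- major 13th: C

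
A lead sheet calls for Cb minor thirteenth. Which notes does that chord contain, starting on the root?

C-flat  E-double-flat  G-flat  B-double-flat  D-flat  F-flat  A-flat

Cb minor thirteenth is a minor thirteenth built on C-flat.
root → C-flat
3rd (minor 3rd) → E-double-flat
5th (perfect 5th) → G-flat
7th (minor 7th) → B-double-flat
9th (major 9th) → D-flat
11th (perfect 11th) → F-flat
13th (major 13th) → A-flat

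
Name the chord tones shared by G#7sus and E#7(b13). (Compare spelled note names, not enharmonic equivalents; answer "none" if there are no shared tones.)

G#7sus = G#, C#, D#, F#.
E#7(b13) = E#, G##, B#, D#, C#.
Shared: C#, D#.

C# D#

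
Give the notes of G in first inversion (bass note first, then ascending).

G = G–B–D; first inversion → third (B) lowest.

B D G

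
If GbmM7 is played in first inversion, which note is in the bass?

GbmM7 = Gb–Bbb–Db–F. First inversion → third in the bass = Bbb.

Bbb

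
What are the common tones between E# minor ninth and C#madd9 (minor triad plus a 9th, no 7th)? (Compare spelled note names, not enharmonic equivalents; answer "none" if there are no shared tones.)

G# D#

E# minor ninth = E#, G#, B#, D#, F##.
C#madd9 = C#, E, G#, D#.
Shared: G#, D#.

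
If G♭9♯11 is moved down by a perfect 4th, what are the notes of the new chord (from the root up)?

Db, F, Ab, Cb, Eb, G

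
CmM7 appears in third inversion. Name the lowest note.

B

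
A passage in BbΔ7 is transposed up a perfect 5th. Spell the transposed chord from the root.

F – A – C – E

A perfect 5th up from Bb is F, so the new chord is F major seventh.
Root: F
Major 3rd (3rd): A
Perfect 5th (5th): C
Major 7th (7th): E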